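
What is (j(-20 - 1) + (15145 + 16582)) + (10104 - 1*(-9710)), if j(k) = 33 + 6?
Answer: 51580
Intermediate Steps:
j(k) = 39
(j(-20 - 1) + (15145 + 16582)) + (10104 - 1*(-9710)) = (39 + (15145 + 16582)) + (10104 - 1*(-9710)) = (39 + 31727) + (10104 + 9710) = 31766 + 19814 = 51580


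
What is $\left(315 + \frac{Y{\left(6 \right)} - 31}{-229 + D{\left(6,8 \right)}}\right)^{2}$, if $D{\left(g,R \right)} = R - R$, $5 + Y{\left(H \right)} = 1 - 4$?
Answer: $\frac{5209086276}{52441} \approx 99332.0$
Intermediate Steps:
$Y{\left(H \right)} = -8$ ($Y{\left(H \right)} = -5 + \left(1 - 4\right) = -5 - 3 = -8$)
$D{\left(g,R \right)} = 0$
$\left(315 + \frac{Y{\left(6 \right)} - 31}{-229 + D{\left(6,8 \right)}}\right)^{2} = \left(315 + \frac{-8 - 31}{-229 + 0}\right)^{2} = \left(315 - \frac{39}{-229}\right)^{2} = \left(315 - - \frac{39}{229}\right)^{2} = \left(315 + \frac{39}{229}\right)^{2} = \left(\frac{72174}{229}\right)^{2} = \frac{5209086276}{52441}$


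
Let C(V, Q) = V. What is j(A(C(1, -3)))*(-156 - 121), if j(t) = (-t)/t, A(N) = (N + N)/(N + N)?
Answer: 277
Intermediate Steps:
A(N) = 1 (A(N) = (2*N)/((2*N)) = (2*N)*(1/(2*N)) = 1)
j(t) = -1
j(A(C(1, -3)))*(-156 - 121) = -(-156 - 121) = -1*(-277) = 277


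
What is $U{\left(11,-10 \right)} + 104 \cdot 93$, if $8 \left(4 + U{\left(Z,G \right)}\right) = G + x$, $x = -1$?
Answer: $\frac{77333}{8} \approx 9666.6$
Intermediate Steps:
$U{\left(Z,G \right)} = - \frac{33}{8} + \frac{G}{8}$ ($U{\left(Z,G \right)} = -4 + \frac{G - 1}{8} = -4 + \frac{-1 + G}{8} = -4 + \left(- \frac{1}{8} + \frac{G}{8}\right) = - \frac{33}{8} + \frac{G}{8}$)
$U{\left(11,-10 \right)} + 104 \cdot 93 = \left(- \frac{33}{8} + \frac{1}{8} \left(-10\right)\right) + 104 \cdot 93 = \left(- \frac{33}{8} - \frac{5}{4}\right) + 9672 = - \frac{43}{8} + 9672 = \frac{77333}{8}$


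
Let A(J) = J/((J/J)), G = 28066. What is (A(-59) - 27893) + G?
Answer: 114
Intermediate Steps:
A(J) = J (A(J) = J/1 = J*1 = J)
(A(-59) - 27893) + G = (-59 - 27893) + 28066 = -27952 + 28066 = 114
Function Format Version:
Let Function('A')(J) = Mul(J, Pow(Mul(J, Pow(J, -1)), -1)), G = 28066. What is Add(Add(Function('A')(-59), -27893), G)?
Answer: 114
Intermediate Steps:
Function('A')(J) = J (Function('A')(J) = Mul(J, Pow(1, -1)) = Mul(J, 1) = J)
Add(Add(Function('A')(-59), -27893), G) = Add(Add(-59, -27893), 28066) = Add(-27952, 28066) = 114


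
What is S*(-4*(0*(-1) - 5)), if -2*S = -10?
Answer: 100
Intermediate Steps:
S = 5 (S = -½*(-10) = 5)
S*(-4*(0*(-1) - 5)) = 5*(-4*(0*(-1) - 5)) = 5*(-4*(0 - 5)) = 5*(-4*(-5)) = 5*20 = 100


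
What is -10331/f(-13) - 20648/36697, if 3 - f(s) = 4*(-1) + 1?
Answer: -379240595/220182 ≈ -1722.4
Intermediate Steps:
f(s) = 6 (f(s) = 3 - (4*(-1) + 1) = 3 - (-4 + 1) = 3 - 1*(-3) = 3 + 3 = 6)
-10331/f(-13) - 20648/36697 = -10331/6 - 20648/36697 = -379240595/220182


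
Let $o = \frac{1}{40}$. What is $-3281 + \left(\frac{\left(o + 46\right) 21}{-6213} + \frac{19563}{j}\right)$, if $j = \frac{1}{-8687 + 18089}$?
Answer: $\frac{15236599234913}{82840} \approx 1.8393 \cdot 10^{8}$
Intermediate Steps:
$o = \frac{1}{40} \approx 0.025$
$j = \frac{1}{9402} \approx 0.00010636$
$-3281 + \left(\frac{\left(o + 46\right) 21}{-6213} + \frac{19563}{j}\right) = -3281 + \left(\frac{\left(\frac{1}{40} + 46\right) 21}{-6213} + 19563 \frac{1}{\frac{1}{9402}}\right) = -3281 + \left(\frac{1841}{40} \cdot 21 \left(- \frac{1}{6213}\right) + 19563 \cdot 9402\right) = -3281 + \left(\frac{38661}{40} \left(- \frac{1}{6213}\right) + 183931326\right) = -3281 + \left(- \frac{12887}{82840} + 183931326\right) = -3281 + \frac{15236871032953}{82840} = \frac{15236599234913}{82840}$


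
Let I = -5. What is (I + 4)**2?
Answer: 1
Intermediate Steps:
(I + 4)**2 = (-5 + 4)**2 = (-1)**2 = 1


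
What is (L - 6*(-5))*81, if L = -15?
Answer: 1215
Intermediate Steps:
(L - 6*(-5))*81 = (-15 - 6*(-5))*81 = (-15 + 30)*81 = 15*81 = 1215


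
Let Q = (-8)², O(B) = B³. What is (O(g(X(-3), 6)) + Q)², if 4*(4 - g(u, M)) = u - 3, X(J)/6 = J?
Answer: 2997453001/4096 ≈ 7.3180e+5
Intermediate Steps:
X(J) = 6*J
g(u, M) = 19/4 - u/4 (g(u, M) = 4 - (u - 3)/4 = 4 - (-3 + u)/4 = 4 + (¾ - u/4) = 19/4 - u/4)
Q = 64
(O(g(X(-3), 6)) + Q)² = ((19/4 - 3*(-3)/2)³ + 64)² = ((19/4 - ¼*(-18))³ + 64)² = ((19/4 + 9/2)³ + 64)² = ((37/4)³ + 64)² = (50653/64 + 64)² = (54749/64)² = 2997453001/4096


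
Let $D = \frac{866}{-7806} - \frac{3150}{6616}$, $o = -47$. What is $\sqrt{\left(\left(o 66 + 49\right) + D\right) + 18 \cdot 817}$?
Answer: $\frac{\sqrt{485605928161428123}}{6455562} \approx 107.95$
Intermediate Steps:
$D = - \frac{7579589}{12911124}$ ($D = 866 \left(- \frac{1}{7806}\right) - \frac{1575}{3308} = - \frac{433}{3903} - \frac{1575}{3308} = - \frac{7579589}{12911124} \approx -0.58706$)
$\sqrt{\left(\left(o 66 + 49\right) + D\right) + 18 \cdot 817} = \sqrt{\left(\left(\left(-47\right) 66 + 49\right) - \frac{7579589}{12911124}\right) + 18 \cdot 817} = \sqrt{\left(\left(-3102 + 49\right) - \frac{7579589}{12911124}\right) + 14706} = \sqrt{\left(-3053 - \frac{7579589}{12911124}\right) + 14706} = \sqrt{- \frac{39425241161}{12911124} + 14706} = \sqrt{\frac{150445748383}{12911124}} = \frac{\sqrt{485605928161428123}}{6455562}$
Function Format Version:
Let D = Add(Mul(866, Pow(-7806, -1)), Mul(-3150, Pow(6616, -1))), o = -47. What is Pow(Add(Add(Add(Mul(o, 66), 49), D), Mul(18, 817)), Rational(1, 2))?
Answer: Mul(Rational(1, 6455562), Pow(485605928161428123, Rational(1, 2))) ≈ 107.95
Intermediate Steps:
D = Rational(-7579589, 12911124) (D = Add(Mul(866, Rational(-1, 7806)), Mul(-3150, Rational(1, 6616))) = Add(Rational(-433, 3903), Rational(-1575, 3308)) = Rational(-7579589, 12911124) ≈ -0.58706)
Pow(Add(Add(Add(Mul(o, 66), 49), D), Mul(18, 817)), Rational(1, 2)) = Pow(Add(Add(Add(Mul(-47, 66), 49), Rational(-7579589, 12911124)), Mul(18, 817)), Rational(1, 2)) = Pow(Add(Add(Add(-3102, 49), Rational(-7579589, 12911124)), 14706), Rational(1, 2)) = Pow(Add(Add(-3053, Rational(-7579589, 12911124)), 14706), Rational(1, 2)) = Pow(Add(Rational(-39425241161, 12911124), 14706), Rational(1, 2)) = Pow(Rational(150445748383, 12911124), Rational(1, 2)) = Mul(Rational(1, 6455562), Pow(485605928161428123, Rational(1, 2)))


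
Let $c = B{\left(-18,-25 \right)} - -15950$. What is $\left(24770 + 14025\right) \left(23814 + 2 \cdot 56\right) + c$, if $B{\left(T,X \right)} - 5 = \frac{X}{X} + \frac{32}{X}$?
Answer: $\frac{23205628118}{25} \approx 9.2823 \cdot 10^{8}$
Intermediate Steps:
$B{\left(T,X \right)} = 6 + \frac{32}{X}$ ($B{\left(T,X \right)} = 5 + \left(\frac{X}{X} + \frac{32}{X}\right) = 5 + \left(1 + \frac{32}{X}\right) = 6 + \frac{32}{X}$)
$c = \frac{398868}{25}$ ($c = \left(6 + \frac{32}{-25}\right) - -15950 = \left(6 + 32 \left(- \frac{1}{25}\right)\right) + 15950 = \left(6 - \frac{32}{25}\right) + 15950 = \frac{118}{25} + 15950 = \frac{398868}{25} \approx 15955.0$)
$\left(24770 + 14025\right) \left(23814 + 2 \cdot 56\right) + c = \left(24770 + 14025\right) \left(23814 + 2 \cdot 56\right) + \frac{398868}{25} = 38795 \left(23814 + 112\right) + \frac{398868}{25} = 38795 \cdot 23926 + \frac{398868}{25} = 928209170 + \frac{398868}{25} = \frac{23205628118}{25}$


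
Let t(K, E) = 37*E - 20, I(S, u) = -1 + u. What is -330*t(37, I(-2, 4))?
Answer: -30030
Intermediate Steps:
t(K, E) = -20 + 37*E
-330*t(37, I(-2, 4)) = -330*(-20 + 37*(-1 + 4)) = -330*(-20 + 37*3) = -330*(-20 + 111) = -330*91 = -30030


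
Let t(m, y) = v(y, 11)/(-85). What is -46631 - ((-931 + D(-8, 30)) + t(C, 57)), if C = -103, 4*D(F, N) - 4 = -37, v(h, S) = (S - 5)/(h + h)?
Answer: -295168701/6460 ≈ -45692.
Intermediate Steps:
v(h, S) = (-5 + S)/(2*h) (v(h, S) = (-5 + S)/((2*h)) = (-5 + S)*(1/(2*h)) = (-5 + S)/(2*h))
D(F, N) = -33/4 (D(F, N) = 1 + (1/4)*(-37) = 1 - 37/4 = -33/4)
t(m, y) = -3/(85*y) (t(m, y) = ((-5 + 11)/(2*y))/(-85) = ((1/2)*6/y)*(-1/85) = (3/y)*(-1/85) = -3/(85*y))
-46631 - ((-931 + D(-8, 30)) + t(C, 57)) = -46631 - ((-931 - 33/4) - 3/85/57) = -46631 - (-3757/4 - 3/85*1/57) = -46631 - (-3757/4 - 1/1615) = -46631 - 1*(-6067559/6460) = -46631 + 6067559/6460 = -295168701/6460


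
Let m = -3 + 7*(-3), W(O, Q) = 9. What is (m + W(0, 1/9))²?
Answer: 225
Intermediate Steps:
m = -24 (m = -3 - 21 = -24)
(m + W(0, 1/9))² = (-24 + 9)² = (-15)² = 225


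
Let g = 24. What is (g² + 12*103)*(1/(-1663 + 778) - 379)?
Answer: -202591264/295 ≈ -6.8675e+5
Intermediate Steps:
(g² + 12*103)*(1/(-1663 + 778) - 379) = (24² + 12*103)*(1/(-1663 + 778) - 379) = (576 + 1236)*(1/(-885) - 379) = 1812*(-1/885 - 379) = 1812*(-335416/885) = -202591264/295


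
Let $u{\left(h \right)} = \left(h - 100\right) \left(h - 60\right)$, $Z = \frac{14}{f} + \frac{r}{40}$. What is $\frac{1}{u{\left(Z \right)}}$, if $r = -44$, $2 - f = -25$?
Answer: $\frac{72900}{444207049} \approx 0.00016411$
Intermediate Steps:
$f = 27$ ($f = 2 - -25 = 2 + 25 = 27$)
$Z = - \frac{157}{270}$ ($Z = \frac{14}{27} - \frac{44}{40} = 14 \cdot \frac{1}{27} - \frac{11}{10} = \frac{14}{27} - \frac{11}{10} = - \frac{157}{270} \approx -0.58148$)
$u{\left(h \right)} = \left(-100 + h\right) \left(-60 + h\right)$
$\frac{1}{u{\left(Z \right)}} = \frac{1}{6000 + \left(- \frac{157}{270}\right)^{2} - - \frac{2512}{27}} = \frac{1}{6000 + \frac{24649}{72900} + \frac{2512}{27}} = \frac{1}{\frac{444207049}{72900}} = \frac{72900}{444207049}$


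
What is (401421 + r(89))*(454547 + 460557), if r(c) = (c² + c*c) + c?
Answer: 381920484608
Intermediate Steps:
r(c) = c + 2*c² (r(c) = (c² + c²) + c = 2*c² + c = c + 2*c²)
(401421 + r(89))*(454547 + 460557) = (401421 + 89*(1 + 2*89))*(454547 + 460557) = (401421 + 89*(1 + 178))*915104 = (401421 + 89*179)*915104 = (401421 + 15931)*915104 = 417352*915104 = 381920484608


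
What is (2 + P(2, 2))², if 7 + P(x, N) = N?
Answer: 9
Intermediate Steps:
P(x, N) = -7 + N
(2 + P(2, 2))² = (2 + (-7 + 2))² = (2 - 5)² = (-3)² = 9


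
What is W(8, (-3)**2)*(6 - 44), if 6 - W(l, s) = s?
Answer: 114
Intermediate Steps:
W(l, s) = 6 - s
W(8, (-3)**2)*(6 - 44) = (6 - 1*(-3)**2)*(6 - 44) = (6 - 1*9)*(-38) = (6 - 9)*(-38) = -3*(-38) = 114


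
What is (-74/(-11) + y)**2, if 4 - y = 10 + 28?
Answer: 90000/121 ≈ 743.80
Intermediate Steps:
y = -34 (y = 4 - (10 + 28) = 4 - 1*38 = 4 - 38 = -34)
(-74/(-11) + y)**2 = (-74/(-11) - 34)**2 = (-74*(-1/11) - 34)**2 = (74/11 - 34)**2 = (-300/11)**2 = 90000/121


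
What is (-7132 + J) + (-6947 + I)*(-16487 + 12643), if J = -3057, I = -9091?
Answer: 61639883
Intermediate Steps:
(-7132 + J) + (-6947 + I)*(-16487 + 12643) = (-7132 - 3057) + (-6947 - 9091)*(-16487 + 12643) = -10189 - 16038*(-3844) = -10189 + 61650072 = 61639883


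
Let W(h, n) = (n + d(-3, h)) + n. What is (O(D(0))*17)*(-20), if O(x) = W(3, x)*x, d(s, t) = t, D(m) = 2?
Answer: -4760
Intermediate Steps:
W(h, n) = h + 2*n (W(h, n) = (n + h) + n = (h + n) + n = h + 2*n)
O(x) = x*(3 + 2*x) (O(x) = (3 + 2*x)*x = x*(3 + 2*x))
(O(D(0))*17)*(-20) = ((2*(3 + 2*2))*17)*(-20) = ((2*(3 + 4))*17)*(-20) = ((2*7)*17)*(-20) = (14*17)*(-20) = 238*(-20) = -4760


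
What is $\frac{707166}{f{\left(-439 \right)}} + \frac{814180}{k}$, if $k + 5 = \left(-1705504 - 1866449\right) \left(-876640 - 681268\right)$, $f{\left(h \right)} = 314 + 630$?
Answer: $\frac{1967609540190867937}{2626573400838568} \approx 749.12$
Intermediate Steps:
$f{\left(h \right)} = 944$
$k = 5564774154319$ ($k = -5 + \left(-1705504 - 1866449\right) \left(-876640 - 681268\right) = -5 - -5564774154324 = -5 + 5564774154324 = 5564774154319$)
$\frac{707166}{f{\left(-439 \right)}} + \frac{814180}{k} = \frac{707166}{944} + \frac{814180}{5564774154319} = 707166 \cdot \frac{1}{944} + 814180 \cdot \frac{1}{5564774154319} = \frac{353583}{472} + \frac{814180}{5564774154319} = \frac{1967609540190867937}{2626573400838568}$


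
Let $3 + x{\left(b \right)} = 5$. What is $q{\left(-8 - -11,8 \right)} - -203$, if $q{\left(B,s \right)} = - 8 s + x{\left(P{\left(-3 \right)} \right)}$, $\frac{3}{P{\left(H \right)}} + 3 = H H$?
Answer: $141$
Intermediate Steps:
$P{\left(H \right)} = \frac{3}{-3 + H^{2}}$ ($P{\left(H \right)} = \frac{3}{-3 + H H} = \frac{3}{-3 + H^{2}}$)
$x{\left(b \right)} = 2$ ($x{\left(b \right)} = -3 + 5 = 2$)
$q{\left(B,s \right)} = 2 - 8 s$ ($q{\left(B,s \right)} = - 8 s + 2 = 2 - 8 s$)
$q{\left(-8 - -11,8 \right)} - -203 = \left(2 - 64\right) - -203 = \left(2 - 64\right) + 203 = -62 + 203 = 141$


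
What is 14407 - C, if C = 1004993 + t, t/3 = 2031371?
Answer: -7084699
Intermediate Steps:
t = 6094113 (t = 3*2031371 = 6094113)
C = 7099106 (C = 1004993 + 6094113 = 7099106)
14407 - C = 14407 - 1*7099106 = 14407 - 7099106 = -7084699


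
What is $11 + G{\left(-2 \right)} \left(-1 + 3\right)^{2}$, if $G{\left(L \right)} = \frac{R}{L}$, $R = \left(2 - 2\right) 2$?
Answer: $11$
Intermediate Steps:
$R = 0$ ($R = 0 \cdot 2 = 0$)
$G{\left(L \right)} = 0$ ($G{\left(L \right)} = \frac{0}{L} = 0$)
$11 + G{\left(-2 \right)} \left(-1 + 3\right)^{2} = 11 + 0 \left(-1 + 3\right)^{2} = 11 + 0 \cdot 2^{2} = 11 + 0 \cdot 4 = 11 + 0 = 11$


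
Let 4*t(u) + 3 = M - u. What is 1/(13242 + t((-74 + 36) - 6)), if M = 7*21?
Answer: 1/13289 ≈ 7.5250e-5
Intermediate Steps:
M = 147
t(u) = 36 - u/4 (t(u) = -¾ + (147 - u)/4 = -¾ + (147/4 - u/4) = 36 - u/4)
1/(13242 + t((-74 + 36) - 6)) = 1/(13242 + (36 - ((-74 + 36) - 6)/4)) = 1/(13242 + (36 - (-38 - 6)/4)) = 1/(13242 + (36 - ¼*(-44))) = 1/(13242 + (36 + 11)) = 1/(13242 + 47) = 1/13289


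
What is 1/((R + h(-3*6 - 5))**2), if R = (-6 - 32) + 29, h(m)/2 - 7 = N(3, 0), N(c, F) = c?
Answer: 1/121 ≈ 0.0082645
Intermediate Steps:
h(m) = 20 (h(m) = 14 + 2*3 = 14 + 6 = 20)
R = -9 (R = -38 + 29 = -9)
1/((R + h(-3*6 - 5))**2) = 1/((-9 + 20)**2) = 1/(11**2) = 1/121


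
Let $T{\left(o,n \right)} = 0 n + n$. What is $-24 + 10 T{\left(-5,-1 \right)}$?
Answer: $-34$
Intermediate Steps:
$T{\left(o,n \right)} = n$ ($T{\left(o,n \right)} = 0 + n = n$)
$-24 + 10 T{\left(-5,-1 \right)} = -24 + 10 \left(-1\right) = -24 - 10 = -34$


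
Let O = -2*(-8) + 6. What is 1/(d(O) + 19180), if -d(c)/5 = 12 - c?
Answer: 1/19230 ≈ 5.2002e-5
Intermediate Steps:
O = 22 (O = 16 + 6 = 22)
d(c) = -60 + 5*c (d(c) = -5*(12 - c) = -60 + 5*c)
1/(d(O) + 19180) = 1/((-60 + 5*22) + 19180) = 1/((-60 + 110) + 19180) = 1/(50 + 19180) = 1/19230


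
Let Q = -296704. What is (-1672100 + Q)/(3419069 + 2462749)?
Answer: -328134/980303 ≈ -0.33473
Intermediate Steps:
(-1672100 + Q)/(3419069 + 2462749) = (-1672100 - 296704)/(3419069 + 2462749) = -1968804/5881818 = -1968804*1/5881818 = -328134/980303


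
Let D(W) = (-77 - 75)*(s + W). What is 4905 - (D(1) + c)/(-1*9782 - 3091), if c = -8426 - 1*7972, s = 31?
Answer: 63120803/12873 ≈ 4903.4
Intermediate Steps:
c = -16398 (c = -8426 - 7972 = -16398)
D(W) = -4712 - 152*W (D(W) = (-77 - 75)*(31 + W) = -152*(31 + W) = -4712 - 152*W)
4905 - (D(1) + c)/(-1*9782 - 3091) = 4905 - ((-4712 - 152*1) - 16398)/(-1*9782 - 3091) = 4905 - ((-4712 - 152) - 16398)/(-9782 - 3091) = 4905 - (-4864 - 16398)/(-12873) = 4905 - (-21262)*(-1)/12873 = 4905 - 1*21262/12873 = 4905 - 21262/12873 = 63120803/12873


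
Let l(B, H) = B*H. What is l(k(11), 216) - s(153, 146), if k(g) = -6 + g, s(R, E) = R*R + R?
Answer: -22482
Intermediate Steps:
s(R, E) = R + R² (s(R, E) = R² + R = R + R²)
l(k(11), 216) - s(153, 146) = (-6 + 11)*216 - 153*(1 + 153) = 5*216 - 153*154 = 1080 - 1*23562 = 1080 - 23562 = -22482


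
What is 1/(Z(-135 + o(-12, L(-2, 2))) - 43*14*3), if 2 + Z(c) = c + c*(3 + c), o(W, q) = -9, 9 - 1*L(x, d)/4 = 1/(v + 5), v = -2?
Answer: 1/18352 ≈ 5.4490e-5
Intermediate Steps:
L(x, d) = 104/3 (L(x, d) = 36 - 4/(-2 + 5) = 36 - 4/3 = 104/3)
Z(c) = -2 + c + c*(3 + c) (Z(c) = -2 + (c + c*(3 + c)) = -2 + c + c*(3 + c))
1/(Z(-135 + o(-12, L(-2, 2))) - 43*14*3) = 1/((-2 + (-135 - 9)**2 + 4*(-135 - 9)) - 43*14*3) = 1/((-2 + (-144)**2 + 4*(-144)) - 602*3) = 1/((-2 + 20736 - 576) - 1806) = 1/(20158 - 1806) = 1/18352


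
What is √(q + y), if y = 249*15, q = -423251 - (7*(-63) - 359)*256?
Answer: 2*I*√53679 ≈ 463.37*I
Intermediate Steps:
q = -218451 (q = -423251 - (-441 - 359)*256 = -423251 - (-800)*256 = -423251 - 1*(-204800) = -423251 + 204800 = -218451)
y = 3735
√(q + y) = √(-218451 + 3735) = √(-214716) = 2*I*√53679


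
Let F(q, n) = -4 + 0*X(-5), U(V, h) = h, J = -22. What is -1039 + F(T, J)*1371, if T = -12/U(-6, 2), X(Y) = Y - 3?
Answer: -6523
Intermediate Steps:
X(Y) = -3 + Y
T = -6 (T = -12/2 = -12*1/2 = -6)
F(q, n) = -4 (F(q, n) = -4 + 0*(-3 - 5) = -4 + 0*(-8) = -4 + 0 = -4)
-1039 + F(T, J)*1371 = -1039 - 4*1371 = -1039 - 5484 = -6523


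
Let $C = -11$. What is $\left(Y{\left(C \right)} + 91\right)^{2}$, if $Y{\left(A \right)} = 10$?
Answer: $10201$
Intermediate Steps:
$\left(Y{\left(C \right)} + 91\right)^{2} = \left(10 + 91\right)^{2} = 101^{2} = 10201$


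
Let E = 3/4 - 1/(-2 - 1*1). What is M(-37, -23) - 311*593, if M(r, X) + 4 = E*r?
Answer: -2213605/12 ≈ -1.8447e+5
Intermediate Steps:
E = 13/12 (E = 3*(1/4) - 1/(-2 - 1) = 3/4 - 1/(-3) = 3/4 - 1*(-1/3) = 3/4 + 1/3 = 13/12 ≈ 1.0833)
M(r, X) = -4 + 13*r/12
M(-37, -23) - 311*593 = (-4 + (13/12)*(-37)) - 311*593 = (-4 - 481/12) - 184423 = -529/12 - 184423 = -2213605/12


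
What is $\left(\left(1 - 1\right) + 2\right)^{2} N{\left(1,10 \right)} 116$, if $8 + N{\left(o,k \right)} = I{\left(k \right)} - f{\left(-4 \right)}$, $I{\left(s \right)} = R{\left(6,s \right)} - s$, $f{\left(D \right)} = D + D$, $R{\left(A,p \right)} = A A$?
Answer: $12064$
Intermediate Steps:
$R{\left(A,p \right)} = A^{2}$
$f{\left(D \right)} = 2 D$
$I{\left(s \right)} = 36 - s$ ($I{\left(s \right)} = 6^{2} - s = 36 - s$)
$N{\left(o,k \right)} = 36 - k$ ($N{\left(o,k \right)} = -8 - \left(-36 - 8 + k\right) = -8 - \left(-44 + k\right) = 36 - k$)
$\left(\left(1 - 1\right) + 2\right)^{2} N{\left(1,10 \right)} 116 = \left(\left(1 - 1\right) + 2\right)^{2} \left(36 - 10\right) 116 = \left(0 + 2\right)^{2} \left(36 - 10\right) 116 = 2^{2} \cdot 26 \cdot 116 = 4 \cdot 26 \cdot 116 = 104 \cdot 116 = 12064$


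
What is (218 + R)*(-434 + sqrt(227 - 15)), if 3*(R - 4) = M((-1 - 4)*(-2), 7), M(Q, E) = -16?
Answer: -282100/3 + 1300*sqrt(53)/3 ≈ -90879.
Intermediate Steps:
R = -4/3 (R = 4 + (1/3)*(-16) = 4 - 16/3 = -4/3 ≈ -1.3333)
(218 + R)*(-434 + sqrt(227 - 15)) = (218 - 4/3)*(-434 + sqrt(227 - 15)) = 650*(-434 + sqrt(212))/3 = 650*(-434 + 2*sqrt(53))/3 = -282100/3 + 1300*sqrt(53)/3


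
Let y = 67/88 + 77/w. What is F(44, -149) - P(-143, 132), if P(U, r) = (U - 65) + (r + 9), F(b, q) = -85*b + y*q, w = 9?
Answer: -4008487/792 ≈ -5061.2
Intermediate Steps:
y = 7379/792 (y = 67/88 + 77/9 = 7379/792 ≈ 9.3169)
F(b, q) = -85*b + 7379*q/792
P(U, r) = -56 + U + r (P(U, r) = (-65 + U) + (9 + r) = -56 + U + r)
F(44, -149) - P(-143, 132) = (-85*44 + (7379/792)*(-149)) - (-56 - 143 + 132) = (-3740 - 1099471/792) - 1*(-67) = -4061551/792 + 67 = -4008487/792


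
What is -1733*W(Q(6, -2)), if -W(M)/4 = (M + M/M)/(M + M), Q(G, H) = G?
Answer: 12131/3 ≈ 4043.7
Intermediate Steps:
W(M) = -2*(1 + M)/M (W(M) = -4*(M + M/M)/(M + M) = -4*(M + 1)/(2*M) = -4*(1 + M)*1/(2*M) = -2*(1 + M)/M)
-1733*W(Q(6, -2)) = -1733*(-2 - 2/6) = -1733*(-2 - 2*⅙) = -1733*(-2 - ⅓) = -1733*(-7/3) = 12131/3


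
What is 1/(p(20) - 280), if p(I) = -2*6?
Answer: -1/292 ≈ -0.0034247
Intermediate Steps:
p(I) = -12
1/(p(20) - 280) = 1/(-12 - 280) = 1/(-292) = -1/292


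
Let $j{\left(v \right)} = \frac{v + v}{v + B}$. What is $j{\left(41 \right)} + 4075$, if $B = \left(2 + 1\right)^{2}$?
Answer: $\frac{101916}{25} \approx 4076.6$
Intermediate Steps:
$B = 9$ ($B = 3^{2} = 9$)
$j{\left(v \right)} = \frac{2 v}{9 + v}$ ($j{\left(v \right)} = \frac{v + v}{v + 9} = \frac{2 v}{9 + v}$)
$j{\left(41 \right)} + 4075 = 2 \cdot 41 \frac{1}{9 + 41} + 4075 = 2 \cdot 41 \cdot \frac{1}{50} + 4075 = \frac{41}{25} + 4075 = \frac{101916}{25}$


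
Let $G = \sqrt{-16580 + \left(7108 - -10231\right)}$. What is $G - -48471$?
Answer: $48471 + \sqrt{759} \approx 48499.0$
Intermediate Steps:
$G = \sqrt{759}$ ($G = \sqrt{-16580 + \left(7108 + 10231\right)} = \sqrt{-16580 + 17339} = \sqrt{759} \approx 27.55$)
$G - -48471 = \sqrt{759} - -48471 = \sqrt{759} + 48471 = 48471 + \sqrt{759}$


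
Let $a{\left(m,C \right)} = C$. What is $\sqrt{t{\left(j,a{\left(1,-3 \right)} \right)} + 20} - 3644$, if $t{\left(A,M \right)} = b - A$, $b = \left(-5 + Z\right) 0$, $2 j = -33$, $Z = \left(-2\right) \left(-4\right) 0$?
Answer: $-3644 + \frac{\sqrt{146}}{2} \approx -3638.0$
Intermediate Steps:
$Z = 0$ ($Z = 8 \cdot 0 = 0$)
$j = - \frac{33}{2}$ ($j = \frac{1}{2} \left(-33\right) = - \frac{33}{2} \approx -16.5$)
$b = 0$ ($b = \left(-5 + 0\right) 0 = \left(-5\right) 0 = 0$)
$t{\left(A,M \right)} = - A$ ($t{\left(A,M \right)} = 0 - A = - A$)
$\sqrt{t{\left(j,a{\left(1,-3 \right)} \right)} + 20} - 3644 = \sqrt{\left(-1\right) \left(- \frac{33}{2}\right) + 20} - 3644 = \sqrt{\frac{33}{2} + 20} - 3644 = \sqrt{\frac{73}{2}} - 3644 = \frac{\sqrt{146}}{2} - 3644 = -3644 + \frac{\sqrt{146}}{2}$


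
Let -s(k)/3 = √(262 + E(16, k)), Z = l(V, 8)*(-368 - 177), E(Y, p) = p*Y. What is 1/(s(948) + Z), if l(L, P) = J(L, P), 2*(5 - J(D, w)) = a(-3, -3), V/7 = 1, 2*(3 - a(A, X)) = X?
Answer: -4796/6743621 + 48*√15430/33718105 ≈ -0.00053436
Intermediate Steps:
a(A, X) = 3 - X/2
V = 7 (V = 7*1 = 7)
J(D, w) = 11/4 (J(D, w) = 5 - (3 - ½*(-3))/2 = 5 - (3 + 3/2)/2 = 5 - ½*9/2 = 5 - 9/4 = 11/4)
l(L, P) = 11/4
E(Y, p) = Y*p
Z = -5995/4 (Z = 11*(-368 - 177)/4 = (11/4)*(-545) = -5995/4 ≈ -1498.8)
s(k) = -3*√(262 + 16*k)
1/(s(948) + Z) = 1/(-3*√(262 + 16*948) - 5995/4) = 1/(-3*√(262 + 15168) - 5995/4) = 1/(-3*√15430 - 5995/4) = 1/(-5995/4 - 3*√15430)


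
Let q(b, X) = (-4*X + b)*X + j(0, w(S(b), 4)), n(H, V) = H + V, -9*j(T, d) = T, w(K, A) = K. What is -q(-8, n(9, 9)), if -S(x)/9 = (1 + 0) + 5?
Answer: 1440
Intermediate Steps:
S(x) = -54 (S(x) = -9*((1 + 0) + 5) = -9*(1 + 5) = -9*6 = -54)
j(T, d) = -T/9
q(b, X) = X*(b - 4*X) (q(b, X) = (-4*X + b)*X - ⅑*0 = (b - 4*X)*X + 0 = X*(b - 4*X) + 0 = X*(b - 4*X))
-q(-8, n(9, 9)) = -(9 + 9)*(-8 - 4*(9 + 9)) = -18*(-8 - 4*18) = -18*(-8 - 72) = -18*(-80) = -1*(-1440) = 1440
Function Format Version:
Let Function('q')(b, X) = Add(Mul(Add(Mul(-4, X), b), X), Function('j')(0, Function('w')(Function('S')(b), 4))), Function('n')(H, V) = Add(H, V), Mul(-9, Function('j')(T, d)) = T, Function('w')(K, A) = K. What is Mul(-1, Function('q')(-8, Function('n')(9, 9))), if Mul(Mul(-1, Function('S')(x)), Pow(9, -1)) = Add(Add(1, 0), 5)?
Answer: 1440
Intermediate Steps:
Function('S')(x) = -54 (Function('S')(x) = Mul(-9, Add(Add(1, 0), 5)) = Mul(-9, Add(1, 5)) = Mul(-9, 6) = -54)
Function('j')(T, d) = Mul(Rational(-1, 9), T)
Function('q')(b, X) = Mul(X, Add(b, Mul(-4, X))) (Function('q')(b, X) = Add(Mul(Add(Mul(-4, X), b), X), Mul(Rational(-1, 9), 0)) = Add(Mul(Add(b, Mul(-4, X)), X), 0) = Add(Mul(X, Add(b, Mul(-4, X))), 0) = Mul(X, Add(b, Mul(-4, X))))
Mul(-1, Function('q')(-8, Function('n')(9, 9))) = Mul(-1, Mul(Add(9, 9), Add(-8, Mul(-4, Add(9, 9))))) = Mul(-1, Mul(18, Add(-8, Mul(-4, 18)))) = Mul(-1, Mul(18, Add(-8, -72))) = Mul(-1, Mul(18, -80)) = Mul(-1, -1440) = 1440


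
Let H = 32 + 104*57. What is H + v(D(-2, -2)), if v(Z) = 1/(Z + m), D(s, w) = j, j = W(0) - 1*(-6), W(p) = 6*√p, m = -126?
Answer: 715199/120 ≈ 5960.0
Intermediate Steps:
j = 6 (j = 6*√0 - 1*(-6) = 6*0 + 6 = 0 + 6 = 6)
D(s, w) = 6
H = 5960 (H = 32 + 5928 = 5960)
v(Z) = 1/(-126 + Z) (v(Z) = 1/(Z - 126) = 1/(-126 + Z))
H + v(D(-2, -2)) = 5960 + 1/(-126 + 6) = 5960 + 1/(-120) = 5960 - 1/120 = 715199/120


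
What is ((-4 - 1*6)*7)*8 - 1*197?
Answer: -757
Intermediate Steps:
((-4 - 1*6)*7)*8 - 1*197 = ((-4 - 6)*7)*8 - 197 = -10*7*8 - 197 = -70*8 - 197 = -560 - 197 = -757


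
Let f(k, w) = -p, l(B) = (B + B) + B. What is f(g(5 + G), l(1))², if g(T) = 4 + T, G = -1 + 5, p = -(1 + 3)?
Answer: 16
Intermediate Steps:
p = -4 (p = -1*4 = -4)
G = 4
l(B) = 3*B (l(B) = 2*B + B = 3*B)
f(k, w) = 4 (f(k, w) = -1*(-4) = 4)
f(g(5 + G), l(1))² = 4² = 16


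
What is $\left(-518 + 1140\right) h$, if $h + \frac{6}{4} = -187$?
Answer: $-117247$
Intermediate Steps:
$h = - \frac{377}{2}$ ($h = - \frac{3}{2} - 187 = - \frac{377}{2} \approx -188.5$)
$\left(-518 + 1140\right) h = \left(-518 + 1140\right) \left(- \frac{377}{2}\right) = 622 \left(- \frac{377}{2}\right) = -117247$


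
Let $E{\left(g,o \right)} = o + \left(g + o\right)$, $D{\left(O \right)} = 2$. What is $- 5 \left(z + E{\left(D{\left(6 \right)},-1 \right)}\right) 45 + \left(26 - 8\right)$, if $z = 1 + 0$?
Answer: $-207$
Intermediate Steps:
$z = 1$
$E{\left(g,o \right)} = g + 2 o$
$- 5 \left(z + E{\left(D{\left(6 \right)},-1 \right)}\right) 45 + \left(26 - 8\right) = - 5 \left(1 + \left(2 + 2 \left(-1\right)\right)\right) 45 + \left(26 - 8\right) = - 5 \left(1 + \left(2 - 2\right)\right) 45 + 18 = - 5 \left(1 + 0\right) 45 + 18 = \left(-5\right) 1 \cdot 45 + 18 = \left(-5\right) 45 + 18 = -225 + 18 = -207$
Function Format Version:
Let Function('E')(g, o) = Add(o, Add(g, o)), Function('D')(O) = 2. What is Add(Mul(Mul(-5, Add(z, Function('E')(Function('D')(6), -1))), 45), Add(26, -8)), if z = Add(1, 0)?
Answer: -207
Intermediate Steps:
z = 1
Function('E')(g, o) = Add(g, Mul(2, o))
Add(Mul(Mul(-5, Add(z, Function('E')(Function('D')(6), -1))), 45), Add(26, -8)) = Add(Mul(Mul(-5, Add(1, Add(2, Mul(2, -1)))), 45), Add(26, -8)) = Add(Mul(Mul(-5, Add(1, Add(2, -2))), 45), 18) = Add(Mul(Mul(-5, Add(1, 0)), 45), 18) = Add(Mul(Mul(-5, 1), 45), 18) = Add(Mul(-5, 45), 18) = Add(-225, 18) = -207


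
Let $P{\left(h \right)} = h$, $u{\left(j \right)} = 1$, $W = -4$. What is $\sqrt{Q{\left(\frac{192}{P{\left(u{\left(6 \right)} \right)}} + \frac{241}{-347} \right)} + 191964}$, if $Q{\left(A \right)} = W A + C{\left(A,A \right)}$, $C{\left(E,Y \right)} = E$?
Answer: $\frac{3 \sqrt{2560565397}}{347} \approx 437.48$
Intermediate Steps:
$Q{\left(A \right)} = - 3 A$ ($Q{\left(A \right)} = - 4 A + A = - 3 A$)
$\sqrt{Q{\left(\frac{192}{P{\left(u{\left(6 \right)} \right)}} + \frac{241}{-347} \right)} + 191964} = \sqrt{- 3 \left(\frac{192}{1} + \frac{241}{-347}\right) + 191964} = \sqrt{- 3 \left(192 \cdot 1 + 241 \left(- \frac{1}{347}\right)\right) + 191964} = \sqrt{- 3 \left(192 - \frac{241}{347}\right) + 191964} = \sqrt{\left(-3\right) \frac{66383}{347} + 191964} = \sqrt{- \frac{199149}{347} + 191964} = \sqrt{\frac{66412359}{347}} = \frac{3 \sqrt{2560565397}}{347}$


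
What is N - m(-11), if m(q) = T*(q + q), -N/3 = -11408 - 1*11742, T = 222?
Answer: 74334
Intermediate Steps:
N = 69450 (N = -3*(-11408 - 1*11742) = -3*(-11408 - 11742) = -3*(-23150) = 69450)
m(q) = 444*q (m(q) = 222*(q + q) = 222*(2*q) = 444*q)
N - m(-11) = 69450 - 444*(-11) = 69450 - 1*(-4884) = 69450 + 4884 = 74334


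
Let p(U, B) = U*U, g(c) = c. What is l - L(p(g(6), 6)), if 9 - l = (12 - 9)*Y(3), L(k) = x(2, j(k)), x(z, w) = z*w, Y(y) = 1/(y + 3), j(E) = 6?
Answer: -7/2 ≈ -3.5000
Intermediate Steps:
p(U, B) = U²
Y(y) = 1/(3 + y)
x(z, w) = w*z
L(k) = 12 (L(k) = 6*2 = 12)
l = 17/2 (l = 9 - (12 - 9)/(3 + 3) = 9 - 3/6 = 9 - 1*½ = 9 - ½ = 17/2 ≈ 8.5000)
l - L(p(g(6), 6)) = 17/2 - 1*12 = 17/2 - 12 = -7/2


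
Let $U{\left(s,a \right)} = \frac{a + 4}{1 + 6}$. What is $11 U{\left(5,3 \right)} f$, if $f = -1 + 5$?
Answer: $44$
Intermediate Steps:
$U{\left(s,a \right)} = \frac{4}{7} + \frac{a}{7}$ ($U{\left(s,a \right)} = \frac{4 + a}{7} = \left(4 + a\right) \frac{1}{7} = \frac{4}{7} + \frac{a}{7}$)
$f = 4$
$11 U{\left(5,3 \right)} f = 11 \left(\frac{4}{7} + \frac{1}{7} \cdot 3\right) 4 = 11 \left(\frac{4}{7} + \frac{3}{7}\right) 4 = 11 \cdot 1 \cdot 4 = 11 \cdot 4 = 44$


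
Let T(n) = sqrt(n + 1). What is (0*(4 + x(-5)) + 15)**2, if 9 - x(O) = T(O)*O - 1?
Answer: 225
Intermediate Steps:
T(n) = sqrt(1 + n)
x(O) = 10 - O*sqrt(1 + O) (x(O) = 9 - (sqrt(1 + O)*O - 1) = 9 - (O*sqrt(1 + O) - 1) = 9 - (-1 + O*sqrt(1 + O)) = 9 + (1 - O*sqrt(1 + O)) = 10 - O*sqrt(1 + O))
(0*(4 + x(-5)) + 15)**2 = (0*(4 + (10 - 1*(-5)*sqrt(1 - 5))) + 15)**2 = (0*(4 + (10 - 1*(-5)*sqrt(-4))) + 15)**2 = (0*(4 + (10 - 1*(-5)*2*I)) + 15)**2 = (0*(4 + (10 + 10*I)) + 15)**2 = (0*(14 + 10*I) + 15)**2 = (0 + 15)**2 = 15**2 = 225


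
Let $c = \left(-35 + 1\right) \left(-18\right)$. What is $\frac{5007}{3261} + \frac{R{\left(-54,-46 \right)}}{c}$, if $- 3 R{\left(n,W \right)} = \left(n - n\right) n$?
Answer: $\frac{1669}{1087} \approx 1.5354$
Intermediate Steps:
$R{\left(n,W \right)} = 0$ ($R{\left(n,W \right)} = - \frac{\left(n - n\right) n}{3} = - \frac{0 n}{3} = \left(- \frac{1}{3}\right) 0 = 0$)
$c = 612$ ($c = \left(-34\right) \left(-18\right) = 612$)
$\frac{5007}{3261} + \frac{R{\left(-54,-46 \right)}}{c} = \frac{5007}{3261} + \frac{0}{612} = 5007 \cdot \frac{1}{3261} + 0 \cdot \frac{1}{612} = \frac{1669}{1087} + 0 = \frac{1669}{1087}$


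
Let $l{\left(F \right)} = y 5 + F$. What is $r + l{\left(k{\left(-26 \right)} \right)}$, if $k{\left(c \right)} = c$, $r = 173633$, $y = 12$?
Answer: $173667$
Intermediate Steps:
$l{\left(F \right)} = 60 + F$ ($l{\left(F \right)} = 12 \cdot 5 + F = 60 + F$)
$r + l{\left(k{\left(-26 \right)} \right)} = 173633 + \left(60 - 26\right) = 173633 + 34 = 173667$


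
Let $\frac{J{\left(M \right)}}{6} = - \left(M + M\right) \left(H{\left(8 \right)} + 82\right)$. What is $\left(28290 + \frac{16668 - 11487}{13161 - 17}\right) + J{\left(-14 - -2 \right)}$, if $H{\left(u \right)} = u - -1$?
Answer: $\frac{544087917}{13144} \approx 41394.0$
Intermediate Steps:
$H{\left(u \right)} = 1 + u$ ($H{\left(u \right)} = u + 1 = 1 + u$)
$J{\left(M \right)} = - 1092 M$ ($J{\left(M \right)} = 6 \left(- \left(M + M\right) \left(\left(1 + 8\right) + 82\right)\right) = 6 \left(- 2 M \left(9 + 82\right)\right) = 6 \left(- 2 M 91\right) = 6 \left(- 182 M\right) = - 1092 M$)
$\left(28290 + \frac{16668 - 11487}{13161 - 17}\right) + J{\left(-14 - -2 \right)} = \left(28290 + \frac{16668 - 11487}{13161 - 17}\right) - 1092 \left(-14 - -2\right) = \left(28290 + \frac{5181}{13144}\right) - 1092 \left(-14 + 2\right) = \left(28290 + 5181 \cdot \frac{1}{13144}\right) - -13104 = \left(28290 + \frac{5181}{13144}\right) + 13104 = \frac{371848941}{13144} + 13104 = \frac{544087917}{13144}$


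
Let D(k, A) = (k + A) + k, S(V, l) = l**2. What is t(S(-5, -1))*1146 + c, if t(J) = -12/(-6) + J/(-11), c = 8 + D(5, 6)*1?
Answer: 24330/11 ≈ 2211.8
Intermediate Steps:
D(k, A) = A + 2*k (D(k, A) = (A + k) + k = A + 2*k)
c = 24 (c = 8 + (6 + 2*5)*1 = 8 + (6 + 10)*1 = 8 + 16*1 = 8 + 16 = 24)
t(J) = 2 - J/11 (t(J) = -12*(-1/6) + J*(-1/11) = 2 - J/11)
t(S(-5, -1))*1146 + c = (2 - 1/11*(-1)**2)*1146 + 24 = (2 - 1/11*1)*1146 + 24 = (2 - 1/11)*1146 + 24 = (21/11)*1146 + 24 = 24066/11 + 24 = 24330/11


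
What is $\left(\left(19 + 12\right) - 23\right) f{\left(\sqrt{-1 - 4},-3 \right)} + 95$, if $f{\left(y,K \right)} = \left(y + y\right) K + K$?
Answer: $71 - 48 i \sqrt{5} \approx 71.0 - 107.33 i$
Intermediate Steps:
$f{\left(y,K \right)} = K + 2 K y$ ($f{\left(y,K \right)} = 2 y K + K = 2 K y + K = K + 2 K y$)
$\left(\left(19 + 12\right) - 23\right) f{\left(\sqrt{-1 - 4},-3 \right)} + 95 = \left(\left(19 + 12\right) - 23\right) \left(- 3 \left(1 + 2 \sqrt{-1 - 4}\right)\right) + 95 = \left(31 - 23\right) \left(- 3 \left(1 + 2 \sqrt{-5}\right)\right) + 95 = 8 \left(- 3 \left(1 + 2 i \sqrt{5}\right)\right) + 95 = 8 \left(-3 - 6 i \sqrt{5}\right) + 95 = \left(-24 - 48 i \sqrt{5}\right) + 95 = 71 - 48 i \sqrt{5}$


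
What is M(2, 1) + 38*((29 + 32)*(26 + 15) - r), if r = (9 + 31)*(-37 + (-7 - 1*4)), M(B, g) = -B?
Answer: 167996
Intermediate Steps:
r = -1920 (r = 40*(-37 + (-7 - 4)) = 40*(-37 - 11) = 40*(-48) = -1920)
M(2, 1) + 38*((29 + 32)*(26 + 15) - r) = -1*2 + 38*((29 + 32)*(26 + 15) - 1*(-1920)) = -2 + 38*(61*41 + 1920) = -2 + 38*(2501 + 1920) = -2 + 38*4421 = -2 + 167998 = 167996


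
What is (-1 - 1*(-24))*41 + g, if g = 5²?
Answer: 968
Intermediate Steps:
g = 25
(-1 - 1*(-24))*41 + g = (-1 - 1*(-24))*41 + 25 = (-1 + 24)*41 + 25 = 23*41 + 25 = 943 + 25 = 968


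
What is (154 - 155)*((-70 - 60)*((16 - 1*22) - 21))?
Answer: -3510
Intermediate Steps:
(154 - 155)*((-70 - 60)*((16 - 1*22) - 21)) = -(-130)*((16 - 22) - 21) = -(-130)*(-6 - 21) = -(-130)*(-27) = -1*3510 = -3510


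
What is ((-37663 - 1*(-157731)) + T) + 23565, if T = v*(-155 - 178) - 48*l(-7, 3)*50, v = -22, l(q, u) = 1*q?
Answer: 167759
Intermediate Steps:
l(q, u) = q
T = 24126 (T = -22*(-155 - 178) - 48*(-7)*50 = -22*(-333) + 336*50 = 7326 + 16800 = 24126)
((-37663 - 1*(-157731)) + T) + 23565 = ((-37663 - 1*(-157731)) + 24126) + 23565 = ((-37663 + 157731) + 24126) + 23565 = (120068 + 24126) + 23565 = 144194 + 23565 = 167759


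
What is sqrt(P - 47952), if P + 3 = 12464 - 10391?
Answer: 3*I*sqrt(5098) ≈ 214.2*I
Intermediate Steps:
P = 2070 (P = -3 + (12464 - 10391) = -3 + 2073 = 2070)
sqrt(P - 47952) = sqrt(2070 - 47952) = sqrt(-45882) = 3*I*sqrt(5098)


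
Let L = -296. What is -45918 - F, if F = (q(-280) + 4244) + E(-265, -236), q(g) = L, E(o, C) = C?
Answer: -49630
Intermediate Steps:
q(g) = -296
F = 3712 (F = (-296 + 4244) - 236 = 3948 - 236 = 3712)
-45918 - F = -45918 - 1*3712 = -45918 - 3712 = -49630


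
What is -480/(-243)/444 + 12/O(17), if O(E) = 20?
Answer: 27173/44955 ≈ 0.60445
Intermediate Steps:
-480/(-243)/444 + 12/O(17) = -480/(-243)/444 + 12/20 = -480*(-1/243)*(1/444) + 12*(1/20) = (160/81)*(1/444) + ⅗ = 40/8991 + ⅗ = 27173/44955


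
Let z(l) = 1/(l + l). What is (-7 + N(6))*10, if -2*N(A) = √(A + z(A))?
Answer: -70 - 5*√219/6 ≈ -82.332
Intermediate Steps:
z(l) = 1/(2*l)
N(A) = -√(A + 1/(2*A))/2
(-7 + N(6))*10 = (-7 - √(2/6 + 4*6)/4)*10 = (-7 - √(2*(⅙) + 24)/4)*10 = (-7 - √(⅓ + 24)/4)*10 = (-7 - √219/12)*10 = -70 - 5*√219/6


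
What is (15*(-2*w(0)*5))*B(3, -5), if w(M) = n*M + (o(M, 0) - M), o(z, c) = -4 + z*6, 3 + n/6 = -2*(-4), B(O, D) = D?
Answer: -3000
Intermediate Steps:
n = 30 (n = -18 + 6*(-2*(-4)) = -18 + 6*8 = -18 + 48 = 30)
o(z, c) = -4 + 6*z
w(M) = -4 + 35*M (w(M) = 30*M + ((-4 + 6*M) - M) = 30*M + (-4 + 5*M) = -4 + 35*M)
(15*(-2*w(0)*5))*B(3, -5) = (15*(-2*(-4 + 35*0)*5))*(-5) = (15*(-2*(-4 + 0)*5))*(-5) = (15*(-2*(-4)*5))*(-5) = (15*(8*5))*(-5) = (15*40)*(-5) = 600*(-5) = -3000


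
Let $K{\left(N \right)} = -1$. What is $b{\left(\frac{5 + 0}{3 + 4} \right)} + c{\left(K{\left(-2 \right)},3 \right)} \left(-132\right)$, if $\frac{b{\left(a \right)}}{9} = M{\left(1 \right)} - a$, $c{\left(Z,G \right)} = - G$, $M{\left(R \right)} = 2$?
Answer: $\frac{2853}{7} \approx 407.57$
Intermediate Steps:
$b{\left(a \right)} = 18 - 9 a$ ($b{\left(a \right)} = 9 \left(2 - a\right) = 18 - 9 a$)
$b{\left(\frac{5 + 0}{3 + 4} \right)} + c{\left(K{\left(-2 \right)},3 \right)} \left(-132\right) = \left(18 - 9 \frac{5 + 0}{3 + 4}\right) + \left(-1\right) 3 \left(-132\right) = \left(18 - 9 \cdot \frac{5}{7}\right) - -396 = \left(18 - 9 \cdot 5 \cdot \frac{1}{7}\right) + 396 = \left(18 - \frac{45}{7}\right) + 396 = \frac{81}{7} + 396 = \frac{2853}{7}$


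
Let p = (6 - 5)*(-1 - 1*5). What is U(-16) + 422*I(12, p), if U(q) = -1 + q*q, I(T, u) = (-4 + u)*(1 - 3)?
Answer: 8695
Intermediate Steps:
p = -6 (p = 1*(-1 - 5) = 1*(-6) = -6)
I(T, u) = 8 - 2*u (I(T, u) = (-4 + u)*(-2) = 8 - 2*u)
U(q) = -1 + q²
U(-16) + 422*I(12, p) = (-1 + (-16)²) + 422*(8 - 2*(-6)) = (-1 + 256) + 422*(8 + 12) = 255 + 422*20 = 255 + 8440 = 8695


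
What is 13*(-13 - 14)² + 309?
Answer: 9786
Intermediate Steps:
13*(-13 - 14)² + 309 = 13*(-27)² + 309 = 13*729 + 309 = 9477 + 309 = 9786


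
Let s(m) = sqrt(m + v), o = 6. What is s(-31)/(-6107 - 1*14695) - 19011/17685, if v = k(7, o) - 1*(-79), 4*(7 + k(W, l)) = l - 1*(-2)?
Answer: -6337/5895 - sqrt(43)/20802 ≈ -1.0753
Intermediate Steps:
k(W, l) = -13/2 + l/4 (k(W, l) = -7 + (l - 1*(-2))/4 = -7 + (l + 2)/4 = -7 + (2 + l)/4 = -7 + (1/2 + l/4) = -13/2 + l/4)
v = 74 (v = (-13/2 + (1/4)*6) - 1*(-79) = (-13/2 + 3/2) + 79 = -5 + 79 = 74)
s(m) = sqrt(74 + m) (s(m) = sqrt(m + 74) = sqrt(74 + m))
s(-31)/(-6107 - 1*14695) - 19011/17685 = sqrt(74 - 31)/(-6107 - 1*14695) - 19011/17685 = sqrt(43)/(-6107 - 14695) - 19011*1/17685 = sqrt(43)/(-20802) - 6337/5895 = sqrt(43)*(-1/20802) - 6337/5895 = -sqrt(43)/20802 - 6337/5895 = -6337/5895 - sqrt(43)/20802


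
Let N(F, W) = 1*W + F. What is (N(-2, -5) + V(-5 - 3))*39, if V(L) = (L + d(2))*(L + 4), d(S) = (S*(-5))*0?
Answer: 975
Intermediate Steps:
N(F, W) = F + W (N(F, W) = W + F = F + W)
d(S) = 0 (d(S) = -5*S*0 = 0)
V(L) = L*(4 + L) (V(L) = (L + 0)*(L + 4) = L*(4 + L))
(N(-2, -5) + V(-5 - 3))*39 = ((-2 - 5) + (-5 - 3)*(4 + (-5 - 3)))*39 = (-7 - 8*(4 - 8))*39 = (-7 - 8*(-4))*39 = (-7 + 32)*39 = 25*39 = 975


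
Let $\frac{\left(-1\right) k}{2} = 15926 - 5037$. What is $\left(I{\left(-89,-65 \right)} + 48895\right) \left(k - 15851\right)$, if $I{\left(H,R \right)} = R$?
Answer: $-1837424070$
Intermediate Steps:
$k = -21778$ ($k = - 2 \left(15926 - 5037\right) = \left(-2\right) 10889 = -21778$)
$\left(I{\left(-89,-65 \right)} + 48895\right) \left(k - 15851\right) = \left(-65 + 48895\right) \left(-21778 - 15851\right) = 48830 \left(-37629\right) = -1837424070$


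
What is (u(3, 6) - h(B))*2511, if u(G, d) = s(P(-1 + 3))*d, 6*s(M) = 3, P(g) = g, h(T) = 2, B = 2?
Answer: 2511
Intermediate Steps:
s(M) = 1/2 (s(M) = (1/6)*3 = 1/2)
u(G, d) = d/2
(u(3, 6) - h(B))*2511 = ((1/2)*6 - 1*2)*2511 = (3 - 2)*2511 = 1*2511 = 2511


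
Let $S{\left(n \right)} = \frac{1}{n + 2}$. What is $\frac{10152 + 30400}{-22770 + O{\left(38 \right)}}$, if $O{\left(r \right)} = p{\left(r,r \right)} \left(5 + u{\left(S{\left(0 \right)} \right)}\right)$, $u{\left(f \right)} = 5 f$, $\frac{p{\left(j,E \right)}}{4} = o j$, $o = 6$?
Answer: $- \frac{20276}{7965} \approx -2.5456$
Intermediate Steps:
$S{\left(n \right)} = \frac{1}{2 + n}$
$p{\left(j,E \right)} = 24 j$ ($p{\left(j,E \right)} = 4 \cdot 6 j = 24 j$)
$O{\left(r \right)} = 180 r$ ($O{\left(r \right)} = 24 r \left(5 + \frac{5}{2 + 0}\right) = 24 r \left(5 + \frac{5}{2}\right) = 24 r \frac{15}{2} = 180 r$)
$\frac{10152 + 30400}{-22770 + O{\left(38 \right)}} = \frac{10152 + 30400}{-22770 + 180 \cdot 38} = \frac{40552}{-22770 + 6840} = \frac{40552}{-15930} = 40552 \left(- \frac{1}{15930}\right) = - \frac{20276}{7965}$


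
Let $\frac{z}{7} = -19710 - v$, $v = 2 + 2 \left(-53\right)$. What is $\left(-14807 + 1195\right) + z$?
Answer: $-150854$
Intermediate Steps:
$v = -104$ ($v = 2 - 106 = -104$)
$z = -137242$ ($z = 7 \left(-19710 - -104\right) = 7 \left(-19710 + 104\right) = 7 \left(-19606\right) = -137242$)
$\left(-14807 + 1195\right) + z = \left(-14807 + 1195\right) - 137242 = -13612 - 137242 = -150854$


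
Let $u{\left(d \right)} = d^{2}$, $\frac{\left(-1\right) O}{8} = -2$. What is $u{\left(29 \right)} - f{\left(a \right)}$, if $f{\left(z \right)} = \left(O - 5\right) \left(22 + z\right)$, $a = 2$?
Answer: $577$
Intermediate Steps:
$O = 16$ ($O = \left(-8\right) \left(-2\right) = 16$)
$f{\left(z \right)} = 242 + 11 z$ ($f{\left(z \right)} = \left(16 - 5\right) \left(22 + z\right) = 11 \left(22 + z\right) = 242 + 11 z$)
$u{\left(29 \right)} - f{\left(a \right)} = 29^{2} - \left(242 + 11 \cdot 2\right) = 841 - \left(242 + 22\right) = 841 - 264 = 577$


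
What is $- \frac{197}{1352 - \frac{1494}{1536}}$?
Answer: $- \frac{50432}{345863} \approx -0.14581$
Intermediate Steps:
$- \frac{197}{1352 - \frac{1494}{1536}} = - \frac{197}{1352 - \frac{249}{256}} = - \frac{197}{\frac{345863}{256}} = \left(-197\right) \frac{256}{345863} = - \frac{50432}{345863}$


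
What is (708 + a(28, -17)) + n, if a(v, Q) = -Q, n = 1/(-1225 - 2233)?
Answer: 2507049/3458 ≈ 725.00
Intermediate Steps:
n = -1/3458 (n = 1/(-3458) = -1/3458 ≈ -0.00028918)
(708 + a(28, -17)) + n = (708 - 1*(-17)) - 1/3458 = (708 + 17) - 1/3458 = 725 - 1/3458 = 2507049/3458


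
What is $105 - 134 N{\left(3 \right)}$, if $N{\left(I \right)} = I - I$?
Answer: $105$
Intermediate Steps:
$N{\left(I \right)} = 0$
$105 - 134 N{\left(3 \right)} = 105 - 0 = 105 + 0 = 105$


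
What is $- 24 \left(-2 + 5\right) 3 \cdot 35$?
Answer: $-7560$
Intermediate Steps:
$- 24 \left(-2 + 5\right) 3 \cdot 35 = - 24 \cdot 3 \cdot 3 \cdot 35 = - 24 \cdot 9 \cdot 35 = - 216 \cdot 35 = \left(-1\right) 7560 = -7560$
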